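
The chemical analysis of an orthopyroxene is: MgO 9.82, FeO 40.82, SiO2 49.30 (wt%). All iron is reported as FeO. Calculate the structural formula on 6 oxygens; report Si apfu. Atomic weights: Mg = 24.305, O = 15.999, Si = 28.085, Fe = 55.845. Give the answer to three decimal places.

9.82 wt% MgO ÷ 40.304 g/mol = 0.24365 mol, giving 0.24365 Mg and 0.24365 O.
40.82 wt% FeO ÷ 71.844 g/mol = 0.56818 mol, giving 0.56818 Fe and 0.56818 O.
49.30 wt% SiO2 ÷ 60.083 g/mol = 0.82053 mol, giving 0.82053 Si and 1.64106 O.
Oxygen sums to 2.45289; scaling by 6/2.45289 = 2.44609 puts the formula on 6 O.
Si: 0.82053 × 2.44609 = 2.007 atoms per formula unit.

2.007 Si apfu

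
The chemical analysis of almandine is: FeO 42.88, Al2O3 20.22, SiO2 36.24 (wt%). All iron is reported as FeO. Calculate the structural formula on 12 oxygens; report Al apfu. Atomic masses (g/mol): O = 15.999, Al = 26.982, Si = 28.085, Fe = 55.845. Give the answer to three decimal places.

1.985 Al apfu

42.88 wt% FeO ÷ 71.844 g/mol = 0.59685 mol, giving 0.59685 Fe and 0.59685 O.
20.22 wt% Al2O3 ÷ 101.961 g/mol = 0.19831 mol, giving 0.39662 Al and 0.59493 O.
36.24 wt% SiO2 ÷ 60.083 g/mol = 0.60317 mol, giving 0.60317 Si and 1.20634 O.
Oxygen sums to 2.39812; scaling by 12/2.39812 = 5.00392 puts the formula on 12 O.
Al: 0.39662 × 5.00392 = 1.985 atoms per formula unit.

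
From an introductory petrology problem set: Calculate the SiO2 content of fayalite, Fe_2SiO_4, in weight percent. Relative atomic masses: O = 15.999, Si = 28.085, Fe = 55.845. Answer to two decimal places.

29.49 wt%

Formula mass = 203.771 g/mol.
1 Si → 1.0000 mol SiO2 per formula unit; M(SiO2) = 60.083, so SiO2 mass = 60.083 g.
60.083/203.771 × 100 = 29.49 wt%.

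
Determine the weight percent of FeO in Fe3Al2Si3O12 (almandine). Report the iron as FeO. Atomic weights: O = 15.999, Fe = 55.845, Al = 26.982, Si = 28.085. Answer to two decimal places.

43.30 wt%

Formula mass = 497.742 g/mol.
3 Fe → 3.0000 mol FeO per formula unit; M(FeO) = 71.844, so FeO mass = 215.532 g.
215.532/497.742 × 100 = 43.30 wt%.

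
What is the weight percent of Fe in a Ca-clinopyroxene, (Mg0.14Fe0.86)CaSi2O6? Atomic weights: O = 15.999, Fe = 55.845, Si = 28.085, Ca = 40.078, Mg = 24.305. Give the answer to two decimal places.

19.71 weight percent

Molar mass of (Mg0.14Fe0.86)CaSi2O6: 0.14×24.305 + 0.86×55.845 + 1×40.078 + 2×28.085 + 6×15.999 = 243.671 g/mol.
Mass of Fe per formula unit: 0.86 × 55.845 = 48.027 g.
Weight fraction Fe = 48.027 / 243.671 = 0.1971.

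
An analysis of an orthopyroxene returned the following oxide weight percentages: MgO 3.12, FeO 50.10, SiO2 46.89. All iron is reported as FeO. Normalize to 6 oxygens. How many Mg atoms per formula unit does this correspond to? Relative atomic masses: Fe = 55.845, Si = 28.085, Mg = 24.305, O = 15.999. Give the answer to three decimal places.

MgO (M=40.304): mol = 0.07741; Mg = 0.07741, O = 0.07741.
FeO (M=71.844): mol = 0.69734; Fe = 0.69734, O = 0.69734.
SiO2 (M=60.083): mol = 0.78042; Si = 0.78042, O = 1.56084.
ΣO = 2.33559; factor = 6/ΣO = 2.56894.
Mg apfu = 0.07741 × 2.56894 = 0.199.

0.199 Mg apfu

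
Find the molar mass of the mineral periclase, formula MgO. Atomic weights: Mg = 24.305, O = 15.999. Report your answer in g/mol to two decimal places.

40.30 g/mol

M = 1×24.305 + 1×15.999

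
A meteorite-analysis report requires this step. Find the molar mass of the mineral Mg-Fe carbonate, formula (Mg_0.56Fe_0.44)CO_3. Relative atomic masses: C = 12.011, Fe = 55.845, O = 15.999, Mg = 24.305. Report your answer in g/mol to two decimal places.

98.19 g/mol

M = 0.56(24.305) + 0.44(55.845) + 1(12.011) + 3(15.999)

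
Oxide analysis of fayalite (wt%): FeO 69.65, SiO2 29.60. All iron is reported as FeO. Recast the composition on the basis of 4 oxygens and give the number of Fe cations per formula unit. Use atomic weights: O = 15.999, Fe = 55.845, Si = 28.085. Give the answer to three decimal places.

1.984 Fe apfu

FeO: 69.65/71.844 = 0.96946 mol → 0.96946 mol Fe, 0.96946 mol O.
SiO2: 29.60/60.083 = 0.49265 mol → 0.49265 mol Si, 0.98530 mol O.
Total oxygen = 1.95476 mol. Normalization factor = 4/1.95476 = 2.04629.
Fe per 4 O = 0.96946 × 2.04629 = 1.984.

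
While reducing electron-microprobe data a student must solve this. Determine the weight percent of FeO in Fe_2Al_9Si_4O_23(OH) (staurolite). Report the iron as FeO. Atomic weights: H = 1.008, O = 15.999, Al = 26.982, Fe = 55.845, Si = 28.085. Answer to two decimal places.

16.87 wt%

Formula mass = 851.852 g/mol.
2 Fe → 2.0000 mol FeO per formula unit; M(FeO) = 71.844, so FeO mass = 143.688 g.
143.688/851.852 × 100 = 16.87 wt%.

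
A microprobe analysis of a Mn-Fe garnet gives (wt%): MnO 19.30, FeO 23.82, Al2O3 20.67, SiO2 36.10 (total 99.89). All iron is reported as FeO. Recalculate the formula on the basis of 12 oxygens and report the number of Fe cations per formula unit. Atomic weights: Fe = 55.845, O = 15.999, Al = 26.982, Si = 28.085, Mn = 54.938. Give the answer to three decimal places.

1.649 Fe apfu

19.30 wt% MnO ÷ 70.937 g/mol = 0.27207 mol, giving 0.27207 Mn and 0.27207 O.
23.82 wt% FeO ÷ 71.844 g/mol = 0.33155 mol, giving 0.33155 Fe and 0.33155 O.
20.67 wt% Al2O3 ÷ 101.961 g/mol = 0.20272 mol, giving 0.40544 Al and 0.60816 O.
36.10 wt% SiO2 ÷ 60.083 g/mol = 0.60084 mol, giving 0.60084 Si and 1.20168 O.
Oxygen sums to 2.41346; scaling by 12/2.41346 = 4.97211 puts the formula on 12 O.
Fe: 0.33155 × 4.97211 = 1.649 atoms per formula unit.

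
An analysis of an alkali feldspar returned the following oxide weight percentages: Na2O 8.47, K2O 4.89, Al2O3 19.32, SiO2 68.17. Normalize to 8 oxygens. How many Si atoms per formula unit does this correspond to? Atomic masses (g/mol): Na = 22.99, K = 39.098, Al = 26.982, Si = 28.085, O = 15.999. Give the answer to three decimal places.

Na2O: 8.47/61.979 = 0.13666 mol → 0.27332 mol Na, 0.13666 mol O.
K2O: 4.89/94.195 = 0.05191 mol → 0.10382 mol K, 0.05191 mol O.
Al2O3: 19.32/101.961 = 0.18948 mol → 0.37896 mol Al, 0.56844 mol O.
SiO2: 68.17/60.083 = 1.13460 mol → 1.13460 mol Si, 2.26920 mol O.
Total oxygen = 3.02621 mol. Normalization factor = 8/3.02621 = 2.64357.
Si per 8 O = 1.13460 × 2.64357 = 2.999.

2.999 Si apfu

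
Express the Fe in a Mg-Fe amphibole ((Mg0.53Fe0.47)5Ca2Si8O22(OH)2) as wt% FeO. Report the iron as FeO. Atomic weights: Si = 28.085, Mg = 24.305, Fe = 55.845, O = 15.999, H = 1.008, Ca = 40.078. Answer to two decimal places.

19.05 wt%

M((Mg0.53Fe0.47)5Ca2Si8O22(OH)2) = 886.472 g/mol; M(FeO) = 71.844 g/mol.
Moles FeO per formula unit = 2.35 Fe ÷ 1 = 2.3500.
FeO fraction = (2.3500 × 71.844) / 886.472 = 168.833/886.472 = 0.1905.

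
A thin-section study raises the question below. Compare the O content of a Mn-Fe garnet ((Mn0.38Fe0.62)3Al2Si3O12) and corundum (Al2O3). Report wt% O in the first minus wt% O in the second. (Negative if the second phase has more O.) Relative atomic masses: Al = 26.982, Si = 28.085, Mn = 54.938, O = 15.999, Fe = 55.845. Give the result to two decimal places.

O in (Mn0.38Fe0.62)3Al2Si3O12: molar mass 496.708 g/mol; 12×15.999 = 191.988 g → 38.65 wt%.
O in Al2O3: molar mass 101.961 g/mol; 3×15.999 = 47.997 g → 47.07 wt%.
Difference = 38.65 − 47.07 = -8.42 percentage points.

-8.42 percentage points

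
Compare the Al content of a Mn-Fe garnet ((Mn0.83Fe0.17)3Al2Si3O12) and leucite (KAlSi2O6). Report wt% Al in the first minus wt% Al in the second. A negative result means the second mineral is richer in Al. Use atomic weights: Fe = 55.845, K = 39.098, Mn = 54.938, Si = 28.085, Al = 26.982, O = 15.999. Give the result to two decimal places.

M((Mn0.83Fe0.17)3Al2Si3O12) = 495.484 g/mol, so wt% Al = 53.964/495.484 × 100 = 10.89%.
M(KAlSi2O6) = 218.244 g/mol, so wt% Al = 26.982/218.244 × 100 = 12.36%.
10.89 − 12.36 = -1.47 pp.

-1.47 percentage points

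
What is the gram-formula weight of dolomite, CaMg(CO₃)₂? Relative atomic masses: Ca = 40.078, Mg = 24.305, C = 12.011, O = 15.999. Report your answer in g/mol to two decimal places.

184.40 g/mol

M = 1×40.078 + 1×24.305 + 2×12.011 + 6×15.999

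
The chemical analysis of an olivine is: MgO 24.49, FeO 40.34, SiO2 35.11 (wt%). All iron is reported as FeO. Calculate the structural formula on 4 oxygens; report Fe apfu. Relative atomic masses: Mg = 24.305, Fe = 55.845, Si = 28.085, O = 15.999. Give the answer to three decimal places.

0.961 Fe apfu

MgO: 24.49/40.304 = 0.60763 mol → 0.60763 mol Mg, 0.60763 mol O.
FeO: 40.34/71.844 = 0.56149 mol → 0.56149 mol Fe, 0.56149 mol O.
SiO2: 35.11/60.083 = 0.58436 mol → 0.58436 mol Si, 1.16872 mol O.
Total oxygen = 2.33784 mol. Normalization factor = 4/2.33784 = 1.71098.
Fe per 4 O = 0.56149 × 1.71098 = 0.961.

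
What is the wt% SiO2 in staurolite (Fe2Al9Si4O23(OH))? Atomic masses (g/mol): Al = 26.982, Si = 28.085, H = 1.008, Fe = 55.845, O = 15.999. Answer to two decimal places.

M(Fe2Al9Si4O23(OH)) = 851.852 g/mol; M(SiO2) = 60.083 g/mol.
Moles SiO2 per formula unit = 4 Si ÷ 1 = 4.0000.
SiO2 fraction = (4.0000 × 60.083) / 851.852 = 240.332/851.852 = 0.2821.

28.21 wt%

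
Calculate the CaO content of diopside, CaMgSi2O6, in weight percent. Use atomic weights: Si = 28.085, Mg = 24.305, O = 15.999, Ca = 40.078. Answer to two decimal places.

25.90 wt%

M(CaMgSi2O6) = 216.547 g/mol; M(CaO) = 56.077 g/mol.
Moles CaO per formula unit = 1 Ca ÷ 1 = 1.0000.
CaO fraction = (1.0000 × 56.077) / 216.547 = 56.077/216.547 = 0.2590.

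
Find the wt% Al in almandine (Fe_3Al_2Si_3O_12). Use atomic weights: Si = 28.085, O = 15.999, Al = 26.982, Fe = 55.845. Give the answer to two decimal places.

Formula mass = 3·55.845 + 2·26.982 + 3·28.085 + 12·15.999 = 497.742 g/mol, of which 53.964 g is Al.
So Al makes up 53.964/497.742 = 0.1084 of the mass, i.e. 10.84%.

10.84 mass %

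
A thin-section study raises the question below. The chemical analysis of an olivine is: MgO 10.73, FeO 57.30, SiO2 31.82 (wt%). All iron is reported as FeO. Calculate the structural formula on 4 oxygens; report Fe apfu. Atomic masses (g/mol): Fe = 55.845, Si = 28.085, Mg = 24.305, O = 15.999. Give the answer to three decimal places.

10.73 wt% MgO ÷ 40.304 g/mol = 0.26623 mol, giving 0.26623 Mg and 0.26623 O.
57.30 wt% FeO ÷ 71.844 g/mol = 0.79756 mol, giving 0.79756 Fe and 0.79756 O.
31.82 wt% SiO2 ÷ 60.083 g/mol = 0.52960 mol, giving 0.52960 Si and 1.05920 O.
Oxygen sums to 2.12299; scaling by 4/2.12299 = 1.88414 puts the formula on 4 O.
Fe: 0.79756 × 1.88414 = 1.503 atoms per formula unit.

1.503 Fe apfu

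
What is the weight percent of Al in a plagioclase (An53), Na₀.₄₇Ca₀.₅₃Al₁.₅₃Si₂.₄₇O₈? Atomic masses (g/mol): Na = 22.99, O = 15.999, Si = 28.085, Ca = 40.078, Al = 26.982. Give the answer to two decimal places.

15.25 wt%

M(Na₀.₄₇Ca₀.₅₃Al₁.₅₃Si₂.₄₇O₈) = 270.691 g/mol.
Al contributes 1.53 × 26.982 = 41.282 g per mole.
41.282/270.691 = 0.1525 → 15.25%.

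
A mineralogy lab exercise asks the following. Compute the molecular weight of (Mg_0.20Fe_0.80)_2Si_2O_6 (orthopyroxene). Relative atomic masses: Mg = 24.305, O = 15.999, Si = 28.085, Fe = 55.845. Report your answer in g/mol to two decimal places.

The formula mass is the sum 0.40*24.305 + 1.60*55.845 + 2*28.085 + 6*15.999.

251.24 g/mol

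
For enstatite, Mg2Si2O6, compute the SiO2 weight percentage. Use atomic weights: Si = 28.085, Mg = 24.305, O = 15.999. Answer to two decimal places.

59.85 wt%

Molar mass of Mg2Si2O6 = 2*24.305 + 2*28.085 + 6*15.999 = 200.774 g/mol.
Each formula unit contains 2 Si, equivalent to 2/1 = 2.0000 mol SiO2.
M(SiO2) = 1×28.085 + 2×15.999 = 60.083 g/mol.
Mass of SiO2 per formula unit = 2.0000 × 60.083 = 120.166 g.
SiO2 wt% = 120.166 / 200.774 × 100 = 59.85%.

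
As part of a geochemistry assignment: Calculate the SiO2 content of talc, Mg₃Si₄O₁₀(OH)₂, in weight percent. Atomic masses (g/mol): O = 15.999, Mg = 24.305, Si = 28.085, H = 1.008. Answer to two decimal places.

63.37 wt%

M(Mg₃Si₄O₁₀(OH)₂) = 379.259 g/mol; M(SiO2) = 60.083 g/mol.
Moles SiO2 per formula unit = 4 Si ÷ 1 = 4.0000.
SiO2 fraction = (4.0000 × 60.083) / 379.259 = 240.332/379.259 = 0.6337.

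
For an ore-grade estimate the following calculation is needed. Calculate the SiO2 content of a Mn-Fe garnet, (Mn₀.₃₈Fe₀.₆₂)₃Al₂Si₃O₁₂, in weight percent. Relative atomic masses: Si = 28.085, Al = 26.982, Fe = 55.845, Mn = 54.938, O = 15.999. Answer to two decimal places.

M((Mn₀.₃₈Fe₀.₆₂)₃Al₂Si₃O₁₂) = 496.708 g/mol; M(SiO2) = 60.083 g/mol.
Moles SiO2 per formula unit = 3 Si ÷ 1 = 3.0000.
SiO2 fraction = (3.0000 × 60.083) / 496.708 = 180.249/496.708 = 0.3629.

36.29 wt%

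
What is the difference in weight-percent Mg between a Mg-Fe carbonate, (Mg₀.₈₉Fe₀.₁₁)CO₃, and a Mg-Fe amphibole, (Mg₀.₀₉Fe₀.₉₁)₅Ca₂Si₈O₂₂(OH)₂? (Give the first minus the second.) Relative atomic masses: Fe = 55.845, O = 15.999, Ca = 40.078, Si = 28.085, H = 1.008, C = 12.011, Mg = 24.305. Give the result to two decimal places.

23.50 percentage points

Mg in (Mg₀.₈₉Fe₀.₁₁)CO₃: molar mass 87.782 g/mol; 0.89×24.305 = 21.631 g → 24.64 wt%.
Mg in (Mg₀.₀₉Fe₀.₉₁)₅Ca₂Si₈O₂₂(OH)₂: molar mass 955.860 g/mol; 0.45×24.305 = 10.937 g → 1.14 wt%.
Difference = 24.64 − 1.14 = 23.50 percentage points.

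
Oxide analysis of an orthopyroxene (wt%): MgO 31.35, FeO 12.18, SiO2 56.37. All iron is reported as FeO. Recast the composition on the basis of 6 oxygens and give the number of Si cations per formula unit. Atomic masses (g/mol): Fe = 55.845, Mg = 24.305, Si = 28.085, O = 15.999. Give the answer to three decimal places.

1.994 Si apfu

31.35 wt% MgO ÷ 40.304 g/mol = 0.77784 mol, giving 0.77784 Mg and 0.77784 O.
12.18 wt% FeO ÷ 71.844 g/mol = 0.16953 mol, giving 0.16953 Fe and 0.16953 O.
56.37 wt% SiO2 ÷ 60.083 g/mol = 0.93820 mol, giving 0.93820 Si and 1.87640 O.
Oxygen sums to 2.82377; scaling by 6/2.82377 = 2.12482 puts the formula on 6 O.
Si: 0.93820 × 2.12482 = 1.994 atoms per formula unit.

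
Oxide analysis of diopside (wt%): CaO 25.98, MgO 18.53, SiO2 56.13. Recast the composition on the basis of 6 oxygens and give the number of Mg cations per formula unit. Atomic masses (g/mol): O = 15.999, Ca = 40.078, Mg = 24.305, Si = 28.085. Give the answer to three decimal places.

CaO (M=56.077): mol = 0.46329; Ca = 0.46329, O = 0.46329.
MgO (M=40.304): mol = 0.45976; Mg = 0.45976, O = 0.45976.
SiO2 (M=60.083): mol = 0.93421; Si = 0.93421, O = 1.86842.
ΣO = 2.79147; factor = 6/ΣO = 2.14941.
Mg apfu = 0.45976 × 2.14941 = 0.988.

0.988 Mg apfu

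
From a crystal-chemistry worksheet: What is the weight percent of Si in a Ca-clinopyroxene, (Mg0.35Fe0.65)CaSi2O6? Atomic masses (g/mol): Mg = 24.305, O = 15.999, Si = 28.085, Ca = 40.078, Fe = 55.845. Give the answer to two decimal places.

Molar mass of (Mg0.35Fe0.65)CaSi2O6: 0.35*24.305 + 0.65*55.845 + 1*40.078 + 2*28.085 + 6*15.999 = 237.048 g/mol.
Mass of Si per formula unit: 2 × 28.085 = 56.170 g.
Weight fraction Si = 56.170 / 237.048 = 0.2370.

23.70 wt%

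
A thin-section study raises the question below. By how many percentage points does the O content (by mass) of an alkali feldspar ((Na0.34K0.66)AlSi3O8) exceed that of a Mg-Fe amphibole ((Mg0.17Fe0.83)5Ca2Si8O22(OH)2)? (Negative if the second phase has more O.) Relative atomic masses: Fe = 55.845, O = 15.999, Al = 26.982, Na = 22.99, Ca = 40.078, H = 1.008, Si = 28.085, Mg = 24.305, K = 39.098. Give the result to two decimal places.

First mineral: 127.992 g O in 272.850 g formula = 46.91 wt% O.
Second mineral: 383.976 g O in 943.244 g formula = 40.71 wt% O.
46.91% − 40.71% gives a difference of 6.20 percentage points.

6.20 percentage points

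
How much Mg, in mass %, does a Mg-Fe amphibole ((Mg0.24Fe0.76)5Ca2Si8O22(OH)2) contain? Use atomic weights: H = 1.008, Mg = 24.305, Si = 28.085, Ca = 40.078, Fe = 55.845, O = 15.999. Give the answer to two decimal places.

M((Mg0.24Fe0.76)5Ca2Si8O22(OH)2) = 932.205 g/mol.
Mg contributes 1.20 × 24.305 = 29.166 g per mole.
29.166/932.205 = 0.0313 → 3.13%.

3.13 mass %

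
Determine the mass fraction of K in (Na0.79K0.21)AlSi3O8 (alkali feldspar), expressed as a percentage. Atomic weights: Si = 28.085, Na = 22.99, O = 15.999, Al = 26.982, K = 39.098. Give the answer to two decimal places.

3.09 mass %

Formula mass = 0.79*22.99 + 0.21*39.098 + 1*26.982 + 3*28.085 + 8*15.999 = 265.602 g/mol, of which 8.211 g is K.
So K makes up 8.211/265.602 = 0.0309 of the mass, i.e. 3.09%.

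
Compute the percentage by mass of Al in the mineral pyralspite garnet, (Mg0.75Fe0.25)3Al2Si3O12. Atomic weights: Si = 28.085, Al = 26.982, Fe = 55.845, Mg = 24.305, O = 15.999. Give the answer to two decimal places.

12.64 wt%

Formula mass = 2.25·24.305 + 0.75·55.845 + 2·26.982 + 3·28.085 + 12·15.999 = 426.777 g/mol, of which 53.964 g is Al.
So Al makes up 53.964/426.777 = 0.1264 of the mass, i.e. 12.64%.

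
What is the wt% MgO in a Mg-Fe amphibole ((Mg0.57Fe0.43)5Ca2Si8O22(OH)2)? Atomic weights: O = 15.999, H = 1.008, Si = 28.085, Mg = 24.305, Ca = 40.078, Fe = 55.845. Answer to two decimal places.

13.05 wt%

Formula mass = 880.164 g/mol.
2.85 Mg → 2.8500 mol MgO per formula unit; M(MgO) = 40.304, so MgO mass = 114.866 g.
114.866/880.164 × 100 = 13.05 wt%.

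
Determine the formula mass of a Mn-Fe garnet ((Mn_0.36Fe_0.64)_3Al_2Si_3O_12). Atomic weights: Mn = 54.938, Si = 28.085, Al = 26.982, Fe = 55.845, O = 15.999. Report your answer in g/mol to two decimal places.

496.76 g/mol

The formula mass is the sum 1.08(54.938) + 1.92(55.845) + 2(26.982) + 3(28.085) + 12(15.999).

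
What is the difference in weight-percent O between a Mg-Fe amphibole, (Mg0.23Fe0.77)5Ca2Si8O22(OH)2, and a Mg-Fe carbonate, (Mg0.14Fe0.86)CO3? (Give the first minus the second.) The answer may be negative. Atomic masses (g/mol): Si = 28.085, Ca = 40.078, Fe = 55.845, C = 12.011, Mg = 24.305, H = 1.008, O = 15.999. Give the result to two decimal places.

-1.95 percentage points

M((Mg0.23Fe0.77)5Ca2Si8O22(OH)2) = 933.782 g/mol, so wt% O = 383.976/933.782 × 100 = 41.12%.
M((Mg0.14Fe0.86)CO3) = 111.437 g/mol, so wt% O = 47.997/111.437 × 100 = 43.07%.
41.12 − 43.07 = -1.95 pp.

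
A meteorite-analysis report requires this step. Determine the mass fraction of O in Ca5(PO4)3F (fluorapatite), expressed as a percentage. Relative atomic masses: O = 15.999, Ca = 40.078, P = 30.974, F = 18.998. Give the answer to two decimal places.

38.07 mass %

Formula mass = 5×40.078 + 3×30.974 + 12×15.999 + 1×18.998 = 504.298 g/mol, of which 191.988 g is O.
So O makes up 191.988/504.298 = 0.3807 of the mass, i.e. 38.07%.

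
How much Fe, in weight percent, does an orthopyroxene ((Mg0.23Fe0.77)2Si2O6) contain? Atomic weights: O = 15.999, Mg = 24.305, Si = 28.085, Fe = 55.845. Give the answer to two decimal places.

Formula mass = 0.46*24.305 + 1.54*55.845 + 2*28.085 + 6*15.999 = 249.346 g/mol, of which 86.001 g is Fe.
So Fe makes up 86.001/249.346 = 0.3449 of the mass, i.e. 34.49%.

34.49 weight percent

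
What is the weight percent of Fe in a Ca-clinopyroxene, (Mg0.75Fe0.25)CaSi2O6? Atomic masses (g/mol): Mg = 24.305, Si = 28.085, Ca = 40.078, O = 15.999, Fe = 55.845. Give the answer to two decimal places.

M((Mg0.75Fe0.25)CaSi2O6) = 224.432 g/mol.
Fe contributes 0.25 × 55.845 = 13.961 g per mole.
13.961/224.432 = 0.0622 → 6.22%.

6.22 mass %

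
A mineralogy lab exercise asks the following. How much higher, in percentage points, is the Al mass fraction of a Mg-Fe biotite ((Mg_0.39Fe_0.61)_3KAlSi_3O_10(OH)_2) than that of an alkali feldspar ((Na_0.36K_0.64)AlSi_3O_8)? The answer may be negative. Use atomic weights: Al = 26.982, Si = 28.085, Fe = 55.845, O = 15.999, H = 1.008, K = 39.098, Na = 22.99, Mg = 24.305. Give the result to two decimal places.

-4.22 percentage points

M((Mg_0.39Fe_0.61)_3KAlSi_3O_10(OH)_2) = 474.972 g/mol, so wt% Al = 26.982/474.972 × 100 = 5.68%.
M((Na_0.36K_0.64)AlSi_3O_8) = 272.528 g/mol, so wt% Al = 26.982/272.528 × 100 = 9.90%.
5.68 − 9.90 = -4.22 pp.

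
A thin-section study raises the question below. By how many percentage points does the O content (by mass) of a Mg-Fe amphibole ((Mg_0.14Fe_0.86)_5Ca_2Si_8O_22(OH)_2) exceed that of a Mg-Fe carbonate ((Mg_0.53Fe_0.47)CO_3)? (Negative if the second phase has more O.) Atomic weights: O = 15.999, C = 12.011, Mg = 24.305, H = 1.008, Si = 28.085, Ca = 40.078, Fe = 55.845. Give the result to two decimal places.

First mineral: 383.976 g O in 947.975 g formula = 40.50 wt% O.
Second mineral: 47.997 g O in 99.137 g formula = 48.41 wt% O.
40.50% − 48.41% gives a difference of -7.91 percentage points.

-7.91 percentage points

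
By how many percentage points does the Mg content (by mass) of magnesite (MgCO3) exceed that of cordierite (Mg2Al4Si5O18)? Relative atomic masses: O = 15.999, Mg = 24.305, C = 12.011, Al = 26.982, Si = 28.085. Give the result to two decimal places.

20.52 percentage points

M(MgCO3) = 84.313 g/mol, so wt% Mg = 24.305/84.313 × 100 = 28.83%.
M(Mg2Al4Si5O18) = 584.945 g/mol, so wt% Mg = 48.610/584.945 × 100 = 8.31%.
28.83 − 8.31 = 20.52 pp.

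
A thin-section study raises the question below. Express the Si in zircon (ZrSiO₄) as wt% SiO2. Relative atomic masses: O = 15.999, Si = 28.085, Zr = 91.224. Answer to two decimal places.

Molar mass of ZrSiO₄ = 1×91.224 + 1×28.085 + 4×15.999 = 183.305 g/mol.
Each formula unit contains 1 Si, equivalent to 1/1 = 1.0000 mol SiO2.
M(SiO2) = 1×28.085 + 2×15.999 = 60.083 g/mol.
Mass of SiO2 per formula unit = 1.0000 × 60.083 = 60.083 g.
SiO2 wt% = 60.083 / 183.305 × 100 = 32.78%.

32.78 wt%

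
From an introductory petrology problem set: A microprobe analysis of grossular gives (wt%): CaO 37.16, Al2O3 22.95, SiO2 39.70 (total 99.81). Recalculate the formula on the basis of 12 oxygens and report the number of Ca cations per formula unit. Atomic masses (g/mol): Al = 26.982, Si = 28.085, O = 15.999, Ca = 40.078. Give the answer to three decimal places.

CaO (M=56.077): mol = 0.66266; Ca = 0.66266, O = 0.66266.
Al2O3 (M=101.961): mol = 0.22509; Al = 0.45018, O = 0.67527.
SiO2 (M=60.083): mol = 0.66075; Si = 0.66075, O = 1.32150.
ΣO = 2.65943; factor = 12/ΣO = 4.51225.
Ca apfu = 0.66266 × 4.51225 = 2.990.

2.990 Ca apfu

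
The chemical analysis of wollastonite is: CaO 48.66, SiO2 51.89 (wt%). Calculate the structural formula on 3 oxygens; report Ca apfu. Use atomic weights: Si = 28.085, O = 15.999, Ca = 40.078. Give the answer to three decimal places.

1.003 Ca apfu

CaO (M=56.077): mol = 0.86774; Ca = 0.86774, O = 0.86774.
SiO2 (M=60.083): mol = 0.86364; Si = 0.86364, O = 1.72728.
ΣO = 2.59502; factor = 3/ΣO = 1.15606.
Ca apfu = 0.86774 × 1.15606 = 1.003.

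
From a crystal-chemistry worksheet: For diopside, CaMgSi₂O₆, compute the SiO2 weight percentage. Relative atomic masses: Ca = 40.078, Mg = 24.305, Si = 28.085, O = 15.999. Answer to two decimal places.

55.49 wt%

Molar mass of CaMgSi₂O₆ = 1*40.078 + 1*24.305 + 2*28.085 + 6*15.999 = 216.547 g/mol.
Each formula unit contains 2 Si, equivalent to 2/1 = 2.0000 mol SiO2.
M(SiO2) = 1×28.085 + 2×15.999 = 60.083 g/mol.
Mass of SiO2 per formula unit = 2.0000 × 60.083 = 120.166 g.
SiO2 wt% = 120.166 / 216.547 × 100 = 55.49%.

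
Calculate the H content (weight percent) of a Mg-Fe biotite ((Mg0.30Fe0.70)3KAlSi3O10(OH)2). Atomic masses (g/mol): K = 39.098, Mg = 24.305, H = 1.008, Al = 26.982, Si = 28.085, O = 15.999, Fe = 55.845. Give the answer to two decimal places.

0.42 weight percent

M((Mg0.30Fe0.70)3KAlSi3O10(OH)2) = 483.488 g/mol.
H contributes 2 × 1.008 = 2.016 g per mole.
2.016/483.488 = 0.0042 → 0.42%.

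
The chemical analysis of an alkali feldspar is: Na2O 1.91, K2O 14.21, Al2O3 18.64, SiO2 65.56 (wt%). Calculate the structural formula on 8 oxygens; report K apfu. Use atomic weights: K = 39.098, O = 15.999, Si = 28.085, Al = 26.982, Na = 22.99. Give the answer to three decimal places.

Na2O: 1.91/61.979 = 0.03082 mol → 0.06164 mol Na, 0.03082 mol O.
K2O: 14.21/94.195 = 0.15086 mol → 0.30172 mol K, 0.15086 mol O.
Al2O3: 18.64/101.961 = 0.18281 mol → 0.36562 mol Al, 0.54843 mol O.
SiO2: 65.56/60.083 = 1.09116 mol → 1.09116 mol Si, 2.18232 mol O.
Total oxygen = 2.91243 mol. Normalization factor = 8/2.91243 = 2.74685.
K per 8 O = 0.30172 × 2.74685 = 0.829.

0.829 K apfu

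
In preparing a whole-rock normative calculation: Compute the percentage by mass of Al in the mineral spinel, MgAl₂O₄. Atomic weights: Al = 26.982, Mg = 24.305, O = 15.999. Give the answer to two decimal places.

Formula mass = 1*24.305 + 2*26.982 + 4*15.999 = 142.265 g/mol, of which 53.964 g is Al.
So Al makes up 53.964/142.265 = 0.3793 of the mass, i.e. 37.93%.

37.93 mass %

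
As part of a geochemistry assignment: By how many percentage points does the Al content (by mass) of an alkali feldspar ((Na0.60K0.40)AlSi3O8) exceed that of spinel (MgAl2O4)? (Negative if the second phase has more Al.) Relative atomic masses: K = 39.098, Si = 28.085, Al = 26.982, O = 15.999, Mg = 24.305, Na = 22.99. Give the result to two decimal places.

First mineral: 26.982 g Al in 268.662 g formula = 10.04 wt% Al.
Second mineral: 53.964 g Al in 142.265 g formula = 37.93 wt% Al.
10.04% − 37.93% gives a difference of -27.89 percentage points.

-27.89 percentage points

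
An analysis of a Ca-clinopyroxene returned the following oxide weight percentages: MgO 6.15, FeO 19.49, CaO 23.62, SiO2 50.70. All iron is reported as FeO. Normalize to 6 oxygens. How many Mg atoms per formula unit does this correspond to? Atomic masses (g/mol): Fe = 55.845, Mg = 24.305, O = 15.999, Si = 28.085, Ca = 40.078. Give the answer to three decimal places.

0.361 Mg apfu

MgO: 6.15/40.304 = 0.15259 mol → 0.15259 mol Mg, 0.15259 mol O.
FeO: 19.49/71.844 = 0.27128 mol → 0.27128 mol Fe, 0.27128 mol O.
CaO: 23.62/56.077 = 0.42121 mol → 0.42121 mol Ca, 0.42121 mol O.
SiO2: 50.70/60.083 = 0.84383 mol → 0.84383 mol Si, 1.68766 mol O.
Total oxygen = 2.53274 mol. Normalization factor = 6/2.53274 = 2.36898.
Mg per 6 O = 0.15259 × 2.36898 = 0.361.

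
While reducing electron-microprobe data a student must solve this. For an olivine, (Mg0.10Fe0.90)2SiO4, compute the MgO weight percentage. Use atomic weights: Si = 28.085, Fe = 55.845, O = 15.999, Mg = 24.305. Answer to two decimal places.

Formula mass = 197.463 g/mol.
0.20 Mg → 0.2000 mol MgO per formula unit; M(MgO) = 40.304, so MgO mass = 8.061 g.
8.061/197.463 × 100 = 4.08 wt%.

4.08 wt%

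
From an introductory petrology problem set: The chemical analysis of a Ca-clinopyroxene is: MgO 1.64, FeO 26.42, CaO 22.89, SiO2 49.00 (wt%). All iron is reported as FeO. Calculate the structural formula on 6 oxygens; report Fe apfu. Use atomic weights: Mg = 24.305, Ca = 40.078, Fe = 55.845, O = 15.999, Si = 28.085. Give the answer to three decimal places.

0.901 Fe apfu

MgO: 1.64/40.304 = 0.04069 mol → 0.04069 mol Mg, 0.04069 mol O.
FeO: 26.42/71.844 = 0.36774 mol → 0.36774 mol Fe, 0.36774 mol O.
CaO: 22.89/56.077 = 0.40819 mol → 0.40819 mol Ca, 0.40819 mol O.
SiO2: 49.00/60.083 = 0.81554 mol → 0.81554 mol Si, 1.63108 mol O.
Total oxygen = 2.44770 mol. Normalization factor = 6/2.44770 = 2.45128.
Fe per 6 O = 0.36774 × 2.45128 = 0.901.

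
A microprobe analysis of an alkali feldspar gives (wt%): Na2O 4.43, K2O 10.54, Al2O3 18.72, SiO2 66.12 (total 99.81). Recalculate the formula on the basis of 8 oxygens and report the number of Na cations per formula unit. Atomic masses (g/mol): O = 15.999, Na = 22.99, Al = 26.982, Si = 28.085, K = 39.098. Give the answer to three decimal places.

Na2O: 4.43/61.979 = 0.07148 mol → 0.14296 mol Na, 0.07148 mol O.
K2O: 10.54/94.195 = 0.11190 mol → 0.22380 mol K, 0.11190 mol O.
Al2O3: 18.72/101.961 = 0.18360 mol → 0.36720 mol Al, 0.55080 mol O.
SiO2: 66.12/60.083 = 1.10048 mol → 1.10048 mol Si, 2.20096 mol O.
Total oxygen = 2.93514 mol. Normalization factor = 8/2.93514 = 2.72559.
Na per 8 O = 0.14296 × 2.72559 = 0.390.

0.390 Na apfu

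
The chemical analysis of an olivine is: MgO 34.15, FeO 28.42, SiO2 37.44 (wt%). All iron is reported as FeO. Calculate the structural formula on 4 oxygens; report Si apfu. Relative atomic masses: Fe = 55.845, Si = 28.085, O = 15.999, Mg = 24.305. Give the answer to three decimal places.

1.001 Si apfu

MgO: 34.15/40.304 = 0.84731 mol → 0.84731 mol Mg, 0.84731 mol O.
FeO: 28.42/71.844 = 0.39558 mol → 0.39558 mol Fe, 0.39558 mol O.
SiO2: 37.44/60.083 = 0.62314 mol → 0.62314 mol Si, 1.24628 mol O.
Total oxygen = 2.48917 mol. Normalization factor = 4/2.48917 = 1.60696.
Si per 4 O = 0.62314 × 1.60696 = 1.001.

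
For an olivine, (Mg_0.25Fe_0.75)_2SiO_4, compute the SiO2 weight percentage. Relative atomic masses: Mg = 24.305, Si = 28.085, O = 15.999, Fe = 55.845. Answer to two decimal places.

31.96 wt%

Molar mass of (Mg_0.25Fe_0.75)_2SiO_4 = 0.50·24.305 + 1.50·55.845 + 1·28.085 + 4·15.999 = 188.001 g/mol.
Each formula unit contains 1 Si, equivalent to 1/1 = 1.0000 mol SiO2.
M(SiO2) = 1×28.085 + 2×15.999 = 60.083 g/mol.
Mass of SiO2 per formula unit = 1.0000 × 60.083 = 60.083 g.
SiO2 wt% = 60.083 / 188.001 × 100 = 31.96%.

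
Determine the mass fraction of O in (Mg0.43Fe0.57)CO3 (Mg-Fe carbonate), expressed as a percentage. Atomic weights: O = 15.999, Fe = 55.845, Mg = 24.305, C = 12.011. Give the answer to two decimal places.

46.92 weight percent

M((Mg0.43Fe0.57)CO3) = 102.291 g/mol.
O contributes 3 × 15.999 = 47.997 g per mole.
47.997/102.291 = 0.4692 → 46.92%.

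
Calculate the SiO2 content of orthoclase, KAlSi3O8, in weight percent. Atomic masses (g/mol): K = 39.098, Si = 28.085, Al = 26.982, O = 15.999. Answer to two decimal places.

64.76 wt%

Molar mass of KAlSi3O8 = 1×39.098 + 1×26.982 + 3×28.085 + 8×15.999 = 278.327 g/mol.
Each formula unit contains 3 Si, equivalent to 3/1 = 3.0000 mol SiO2.
M(SiO2) = 1×28.085 + 2×15.999 = 60.083 g/mol.
Mass of SiO2 per formula unit = 3.0000 × 60.083 = 180.249 g.
SiO2 wt% = 180.249 / 278.327 × 100 = 64.76%.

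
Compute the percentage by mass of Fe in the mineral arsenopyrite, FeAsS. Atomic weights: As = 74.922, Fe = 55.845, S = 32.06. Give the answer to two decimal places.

Formula mass = 1×55.845 + 1×74.922 + 1×32.06 = 162.827 g/mol, of which 55.845 g is Fe.
So Fe makes up 55.845/162.827 = 0.3430 of the mass, i.e. 34.30%.

34.30 wt%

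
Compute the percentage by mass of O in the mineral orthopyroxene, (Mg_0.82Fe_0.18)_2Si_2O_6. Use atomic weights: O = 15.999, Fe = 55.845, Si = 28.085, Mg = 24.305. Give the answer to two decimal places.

45.25 wt%

Formula mass = 1.64·24.305 + 0.36·55.845 + 2·28.085 + 6·15.999 = 212.128 g/mol, of which 95.994 g is O.
So O makes up 95.994/212.128 = 0.4525 of the mass, i.e. 45.25%.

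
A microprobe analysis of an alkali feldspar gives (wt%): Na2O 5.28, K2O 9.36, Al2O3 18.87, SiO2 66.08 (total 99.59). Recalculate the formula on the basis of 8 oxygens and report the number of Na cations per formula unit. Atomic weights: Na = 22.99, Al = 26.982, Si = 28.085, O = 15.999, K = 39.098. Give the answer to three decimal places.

0.464 Na apfu

Na2O: 5.28/61.979 = 0.08519 mol → 0.17038 mol Na, 0.08519 mol O.
K2O: 9.36/94.195 = 0.09937 mol → 0.19874 mol K, 0.09937 mol O.
Al2O3: 18.87/101.961 = 0.18507 mol → 0.37014 mol Al, 0.55521 mol O.
SiO2: 66.08/60.083 = 1.09981 mol → 1.09981 mol Si, 2.19962 mol O.
Total oxygen = 2.93939 mol. Normalization factor = 8/2.93939 = 2.72165.
Na per 8 O = 0.17038 × 2.72165 = 0.464.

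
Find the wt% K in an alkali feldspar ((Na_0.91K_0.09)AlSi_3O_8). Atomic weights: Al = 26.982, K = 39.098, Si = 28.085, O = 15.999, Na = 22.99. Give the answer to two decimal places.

1.33 mass %

M((Na_0.91K_0.09)AlSi_3O_8) = 263.669 g/mol.
K contributes 0.09 × 39.098 = 3.519 g per mole.
3.519/263.669 = 0.0133 → 1.33%.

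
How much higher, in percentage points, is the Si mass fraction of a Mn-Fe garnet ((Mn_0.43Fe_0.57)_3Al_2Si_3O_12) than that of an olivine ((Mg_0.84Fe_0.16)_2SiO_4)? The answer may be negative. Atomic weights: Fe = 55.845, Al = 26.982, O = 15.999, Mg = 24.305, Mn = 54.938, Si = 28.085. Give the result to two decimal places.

M((Mn_0.43Fe_0.57)_3Al_2Si_3O_12) = 496.572 g/mol, so wt% Si = 84.255/496.572 × 100 = 16.97%.
M((Mg_0.84Fe_0.16)_2SiO_4) = 150.784 g/mol, so wt% Si = 28.085/150.784 × 100 = 18.63%.
16.97 − 18.63 = -1.66 pp.

-1.66 percentage points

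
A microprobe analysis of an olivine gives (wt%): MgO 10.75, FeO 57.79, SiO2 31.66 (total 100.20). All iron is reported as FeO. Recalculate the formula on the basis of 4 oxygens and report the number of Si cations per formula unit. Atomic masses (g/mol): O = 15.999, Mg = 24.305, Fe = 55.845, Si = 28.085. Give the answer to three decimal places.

0.992 Si apfu

MgO (M=40.304): mol = 0.26672; Mg = 0.26672, O = 0.26672.
FeO (M=71.844): mol = 0.80438; Fe = 0.80438, O = 0.80438.
SiO2 (M=60.083): mol = 0.52694; Si = 0.52694, O = 1.05388.
ΣO = 2.12498; factor = 4/ΣO = 1.88237.
Si apfu = 0.52694 × 1.88237 = 0.992.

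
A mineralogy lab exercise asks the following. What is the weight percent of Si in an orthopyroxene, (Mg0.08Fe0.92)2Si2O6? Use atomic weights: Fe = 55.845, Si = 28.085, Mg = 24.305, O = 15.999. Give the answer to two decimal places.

Formula mass = 0.16·24.305 + 1.84·55.845 + 2·28.085 + 6·15.999 = 258.808 g/mol, of which 56.170 g is Si.
So Si makes up 56.170/258.808 = 0.2170 of the mass, i.e. 21.70%.

21.70 wt%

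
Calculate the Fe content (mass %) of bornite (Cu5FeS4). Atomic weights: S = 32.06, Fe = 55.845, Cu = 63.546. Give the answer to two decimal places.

11.13 mass %

Formula mass = 5·63.546 + 1·55.845 + 4·32.06 = 501.815 g/mol, of which 55.845 g is Fe.
So Fe makes up 55.845/501.815 = 0.1113 of the mass, i.e. 11.13%.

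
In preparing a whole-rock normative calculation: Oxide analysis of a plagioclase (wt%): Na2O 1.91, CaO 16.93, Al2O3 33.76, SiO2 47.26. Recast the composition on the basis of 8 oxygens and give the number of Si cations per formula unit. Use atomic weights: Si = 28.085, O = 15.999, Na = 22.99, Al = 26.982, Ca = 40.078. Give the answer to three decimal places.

2.170 Si apfu

Na2O (M=61.979): mol = 0.03082; Na = 0.06164, O = 0.03082.
CaO (M=56.077): mol = 0.30191; Ca = 0.30191, O = 0.30191.
Al2O3 (M=101.961): mol = 0.33111; Al = 0.66222, O = 0.99333.
SiO2 (M=60.083): mol = 0.78658; Si = 0.78658, O = 1.57316.
ΣO = 2.89922; factor = 8/ΣO = 2.75936.
Si apfu = 0.78658 × 2.75936 = 2.170.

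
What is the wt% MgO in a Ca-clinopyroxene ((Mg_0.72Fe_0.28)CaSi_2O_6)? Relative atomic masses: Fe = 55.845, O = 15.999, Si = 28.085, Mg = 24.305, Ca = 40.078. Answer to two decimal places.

12.88 wt%

Formula mass = 225.378 g/mol.
0.72 Mg → 0.7200 mol MgO per formula unit; M(MgO) = 40.304, so MgO mass = 29.019 g.
29.019/225.378 × 100 = 12.88 wt%.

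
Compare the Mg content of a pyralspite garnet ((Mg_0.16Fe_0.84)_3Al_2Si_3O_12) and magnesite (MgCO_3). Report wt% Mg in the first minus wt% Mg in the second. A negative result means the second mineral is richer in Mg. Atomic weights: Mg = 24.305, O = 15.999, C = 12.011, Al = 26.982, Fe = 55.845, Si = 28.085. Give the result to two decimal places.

Mg in (Mg_0.16Fe_0.84)_3Al_2Si_3O_12: molar mass 482.603 g/mol; 0.48×24.305 = 11.666 g → 2.42 wt%.
Mg in MgCO_3: molar mass 84.313 g/mol; 1×24.305 = 24.305 g → 28.83 wt%.
Difference = 2.42 − 28.83 = -26.41 percentage points.

-26.41 percentage points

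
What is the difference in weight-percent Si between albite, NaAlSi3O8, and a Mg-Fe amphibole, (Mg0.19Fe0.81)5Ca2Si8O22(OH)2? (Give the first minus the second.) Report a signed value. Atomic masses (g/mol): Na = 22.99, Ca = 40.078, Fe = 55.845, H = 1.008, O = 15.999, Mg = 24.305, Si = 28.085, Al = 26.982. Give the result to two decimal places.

First mineral: 84.255 g Si in 262.219 g formula = 32.13 wt% Si.
Second mineral: 224.680 g Si in 940.090 g formula = 23.90 wt% Si.
32.13% − 23.90% gives a difference of 8.23 percentage points.

8.23 percentage points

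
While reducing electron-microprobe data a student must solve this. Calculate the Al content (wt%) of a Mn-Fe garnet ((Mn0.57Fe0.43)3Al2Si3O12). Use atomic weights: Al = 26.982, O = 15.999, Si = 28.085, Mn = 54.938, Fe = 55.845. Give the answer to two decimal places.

M((Mn0.57Fe0.43)3Al2Si3O12) = 496.191 g/mol.
Al contributes 2 × 26.982 = 53.964 g per mole.
53.964/496.191 = 0.1088 → 10.88%.

10.88 wt%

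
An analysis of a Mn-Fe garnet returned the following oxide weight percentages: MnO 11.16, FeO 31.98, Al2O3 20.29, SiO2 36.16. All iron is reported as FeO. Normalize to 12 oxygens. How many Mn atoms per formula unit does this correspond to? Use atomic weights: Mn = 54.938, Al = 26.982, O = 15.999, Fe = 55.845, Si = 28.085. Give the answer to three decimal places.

MnO (M=70.937): mol = 0.15732; Mn = 0.15732, O = 0.15732.
FeO (M=71.844): mol = 0.44513; Fe = 0.44513, O = 0.44513.
Al2O3 (M=101.961): mol = 0.19900; Al = 0.39800, O = 0.59700.
SiO2 (M=60.083): mol = 0.60183; Si = 0.60183, O = 1.20366.
ΣO = 2.40311; factor = 12/ΣO = 4.99353.
Mn apfu = 0.15732 × 4.99353 = 0.786.

0.786 Mn apfu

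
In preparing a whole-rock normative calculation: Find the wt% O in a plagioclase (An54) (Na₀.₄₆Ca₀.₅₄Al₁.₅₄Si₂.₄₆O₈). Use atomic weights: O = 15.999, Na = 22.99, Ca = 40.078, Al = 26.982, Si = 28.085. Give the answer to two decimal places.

47.26 weight percent

M(Na₀.₄₆Ca₀.₅₄Al₁.₅₄Si₂.₄₆O₈) = 270.851 g/mol.
O contributes 8 × 15.999 = 127.992 g per mole.
127.992/270.851 = 0.4726 → 47.26%.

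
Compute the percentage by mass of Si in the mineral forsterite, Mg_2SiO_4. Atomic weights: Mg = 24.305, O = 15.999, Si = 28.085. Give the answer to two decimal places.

Formula mass = 2×24.305 + 1×28.085 + 4×15.999 = 140.691 g/mol, of which 28.085 g is Si.
So Si makes up 28.085/140.691 = 0.1996 of the mass, i.e. 19.96%.

19.96 mass %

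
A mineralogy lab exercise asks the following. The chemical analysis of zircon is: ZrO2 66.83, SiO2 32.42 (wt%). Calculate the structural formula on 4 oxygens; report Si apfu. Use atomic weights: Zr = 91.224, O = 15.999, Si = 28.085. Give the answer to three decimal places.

0.997 Si apfu

ZrO2: 66.83/123.222 = 0.54235 mol → 0.54235 mol Zr, 1.08470 mol O.
SiO2: 32.42/60.083 = 0.53959 mol → 0.53959 mol Si, 1.07918 mol O.
Total oxygen = 2.16388 mol. Normalization factor = 4/2.16388 = 1.84853.
Si per 4 O = 0.53959 × 1.84853 = 0.997.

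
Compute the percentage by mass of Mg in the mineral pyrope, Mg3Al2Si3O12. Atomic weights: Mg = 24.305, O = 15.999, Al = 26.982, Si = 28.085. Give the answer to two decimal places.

Molar mass of Mg3Al2Si3O12: 3*24.305 + 2*26.982 + 3*28.085 + 12*15.999 = 403.122 g/mol.
Mass of Mg per formula unit: 3 × 24.305 = 72.915 g.
Weight fraction Mg = 72.915 / 403.122 = 0.1809.

18.09 weight percent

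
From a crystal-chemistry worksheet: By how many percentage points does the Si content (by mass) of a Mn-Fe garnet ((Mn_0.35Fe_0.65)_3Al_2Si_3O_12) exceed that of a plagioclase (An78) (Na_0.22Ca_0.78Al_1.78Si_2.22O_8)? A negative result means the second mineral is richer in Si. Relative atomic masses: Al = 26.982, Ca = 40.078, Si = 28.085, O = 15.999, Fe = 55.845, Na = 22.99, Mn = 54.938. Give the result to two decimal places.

M((Mn_0.35Fe_0.65)_3Al_2Si_3O_12) = 496.790 g/mol, so wt% Si = 84.255/496.790 × 100 = 16.96%.
M(Na_0.22Ca_0.78Al_1.78Si_2.22O_8) = 274.687 g/mol, so wt% Si = 62.349/274.687 × 100 = 22.70%.
16.96 − 22.70 = -5.74 pp.

-5.74 percentage points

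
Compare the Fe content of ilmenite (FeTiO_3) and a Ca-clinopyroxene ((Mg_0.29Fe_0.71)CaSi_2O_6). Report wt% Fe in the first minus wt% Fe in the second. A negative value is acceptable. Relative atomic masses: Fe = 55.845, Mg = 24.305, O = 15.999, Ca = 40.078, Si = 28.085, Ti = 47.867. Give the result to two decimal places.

Fe in FeTiO_3: molar mass 151.709 g/mol; 1×55.845 = 55.845 g → 36.81 wt%.
Fe in (Mg_0.29Fe_0.71)CaSi_2O_6: molar mass 238.940 g/mol; 0.71×55.845 = 39.650 g → 16.59 wt%.
Difference = 36.81 − 16.59 = 20.22 percentage points.

20.22 percentage points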